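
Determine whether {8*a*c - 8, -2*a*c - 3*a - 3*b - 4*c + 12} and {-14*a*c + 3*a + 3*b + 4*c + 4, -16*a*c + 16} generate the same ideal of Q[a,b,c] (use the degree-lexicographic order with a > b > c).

Yes, the ideals are equal.

Two ideals are equal iff their reduced Gröbner bases coincide (the reduced basis is unique for a fixed ordering).
Buchberger on the first generating set:
f_1 = 8*a*c - 8, LT = a*c.
f_2 = -2*a*c - 3*a - 3*b - 4*c + 12, LT = a*c.

S(f_1,f_2): lcm = a*c. S = -3/2*a - 3/2*b - 2*c + 5.
  leading term a: no divisor's leading term divides it; move -3/2*a to the remainder.
  leading term b: no divisor's leading term divides it; move -3/2*b to the remainder.
  leading term c: no divisor's leading term divides it; move -2*c to the remainder.
  leading term 1: no divisor's leading term divides it; move 5 to the remainder.
  remainder -3/2*a - 3/2*b - 2*c + 5 ≠ 0; add g_3 = -3/2*a - 3/2*b - 2*c + 5 to the basis.

S(f_1,g_3): lcm = a*c. S = -b*c - 4/3*c**2 + 10/3*c - 1.
  leading term b*c: no divisor's leading term divides it; move -b*c to the remainder.
  leading term c**2: no divisor's leading term divides it; move -4/3*c**2 to the remainder.
  leading term c: no divisor's leading term divides it; move 10/3*c to the remainder.
  leading term 1: no divisor's leading term divides it; move -1 to the remainder.
  remainder -b*c - 4/3*c**2 + 10/3*c - 1 ≠ 0; add g_4 = -b*c - 4/3*c**2 + 10/3*c - 1 to the basis.

S(f_2,g_3): lcm = a*c. S = -b*c - 4/3*c**2 + 3/2*a + 3/2*b + 16/3*c - 6.
  leading term b*c: subtract (1)·g_4 from -b*c - 4/3*c**2 + 3/2*a + 3/2*b + 16/3*c - 6 → 3/2*a + 3/2*b + 2*c - 5
  leading term a: subtract (-1)·g_3 from 3/2*a + 3/2*b + 2*c - 5 → 0
  remainder 0.

S(f_1,g_4): lcm = a*b*c. S = -4/3*a*c**2 + 10/3*a*c - a - b.
  leading term a*c**2: subtract (-1/6*c)·f_1 from -4/3*a*c**2 + 10/3*a*c - a - b → 10/3*a*c - a - b - 4/3*c
  leading term a*c: subtract (5/12)·f_1 from 10/3*a*c - a - b - 4/3*c → -a - b - 4/3*c + 10/3
  leading term a: subtract (2/3)·g_3 from -a - b - 4/3*c + 10/3 → 0
  remainder 0.

S(f_2,g_4): lcm = a*b*c. S = -4/3*a*c**2 + 3/2*a*b + 10/3*a*c + 3/2*b**2 + 2*b*c - a - 6*b.
  leading term a*c**2: subtract (-1/6*c)·f_1 from -4/3*a*c**2 + 3/2*a*b + 10/3*a*c + 3/2*b**2 + 2*b*c - a - 6*b → 3/2*a*b + 10/3*a*c + 3/2*b**2 + 2*b*c - a - 6*b - 4/3*c
  leading term a*b: subtract (-b)·g_3 from 3/2*a*b + 10/3*a*c + 3/2*b**2 + 2*b*c - a - 6*b - 4/3*c → 10/3*a*c - a - b - 4/3*c
  leading term a*c: subtract (5/12)·f_1 from 10/3*a*c - a - b - 4/3*c → -a - b - 4/3*c + 10/3
  leading term a: subtract (2/3)·g_3 from -a - b - 4/3*c + 10/3 → 0
  remainder 0.

S(g_3,g_4): leading monomials are coprime, so the S-polynomial reduces to 0 (Buchberger's first criterion).
Every S-polynomial of the final basis reduces to 0, so we have a Gröbner basis.
Inter-reduce: drop elements whose leading term is divisible by another's, tail-reduce, and make monic.
Reduced Gröbner basis: {b*c + 4/3*c**2 - 10/3*c + 1, a + b + 4/3*c - 10/3}.

Buchberger on the second generating set:
h_1 = -14*a*c + 3*a + 3*b + 4*c + 4, LT = a*c.
h_2 = -16*a*c + 16, LT = a*c.

S(h_1,h_2): lcm = a*c. S = -3/14*a - 3/14*b - 2/7*c + 5/7.
  leading term a: no divisor's leading term divides it; move -3/14*a to the remainder.
  leading term b: no divisor's leading term divides it; move -3/14*b to the remainder.
  leading term c: no divisor's leading term divides it; move -2/7*c to the remainder.
  leading term 1: no divisor's leading term divides it; move 5/7 to the remainder.
  remainder -3/14*a - 3/14*b - 2/7*c + 5/7 ≠ 0; add k_3 = -3/14*a - 3/14*b - 2/7*c + 5/7 to the basis.

S(h_1,k_3): lcm = a*c. S = -b*c - 4/3*c**2 - 3/14*a - 3/14*b + 64/21*c - 2/7.
  leading term b*c: no divisor's leading term divides it; move -b*c to the remainder.
  leading term c**2: no divisor's leading term divides it; move -4/3*c**2 to the remainder.
  leading term a: subtract (1)·k_3 from -3/14*a - 3/14*b + 64/21*c - 2/7 → 10/3*c - 1
  leading term c: no divisor's leading term divides it; move 10/3*c to the remainder.
  leading term 1: no divisor's leading term divides it; move -1 to the remainder.
  remainder -b*c - 4/3*c**2 + 10/3*c - 1 ≠ 0; add k_4 = -b*c - 4/3*c**2 + 10/3*c - 1 to the basis.

S(h_2,k_3): lcm = a*c. S = -b*c - 4/3*c**2 + 10/3*c - 1.
  leading term b*c: subtract (1)·k_4 from -b*c - 4/3*c**2 + 10/3*c - 1 → 0
  remainder 0.

S(h_1,k_4): lcm = a*b*c. S = -4/3*a*c**2 - 3/14*a*b + 10/3*a*c - 3/14*b**2 - 2/7*b*c - a - 2/7*b.
  leading term a*c**2: subtract (2/21*c)·h_1 from -4/3*a*c**2 - 3/14*a*b + 10/3*a*c - 3/14*b**2 - 2/7*b*c - a - 2/7*b → -3/14*a*b + 64/21*a*c - 3/14*b**2 - 4/7*b*c - 8/21*c**2 - a - 2/7*b - 8/21*c
  leading term a*b: subtract (b)·k_3 from -3/14*a*b + 64/21*a*c - 3/14*b**2 - 4/7*b*c - 8/21*c**2 - a - 2/7*b - 8/21*c → 64/21*a*c - 2/7*b*c - 8/21*c**2 - a - b - 8/21*c
  leading term a*c: subtract (-32/147)·h_1 from 64/21*a*c - 2/7*b*c - 8/21*c**2 - a - b - 8/21*c → -2/7*b*c - 8/21*c**2 - 17/49*a - 17/49*b + 24/49*c + 128/147
  leading term b*c: subtract (2/7)·k_4 from -2/7*b*c - 8/21*c**2 - 17/49*a - 17/49*b + 24/49*c + 128/147 → -17/49*a - 17/49*b - 68/147*c + 170/147
  leading term a: subtract (34/21)·k_3 from -17/49*a - 17/49*b - 68/147*c + 170/147 → 0
  remainder 0.

S(h_2,k_4): lcm = a*b*c. S = -4/3*a*c**2 + 10/3*a*c - a - b.
  leading term a*c**2: subtract (2/21*c)·h_1 from -4/3*a*c**2 + 10/3*a*c - a - b → 64/21*a*c - 2/7*b*c - 8/21*c**2 - a - b - 8/21*c
  leading term a*c: subtract (-32/147)·h_1 from 64/21*a*c - 2/7*b*c - 8/21*c**2 - a - b - 8/21*c → -2/7*b*c - 8/21*c**2 - 17/49*a - 17/49*b + 24/49*c + 128/147
  leading term b*c: subtract (2/7)·k_4 from -2/7*b*c - 8/21*c**2 - 17/49*a - 17/49*b + 24/49*c + 128/147 → -17/49*a - 17/49*b - 68/147*c + 170/147
  leading term a: subtract (34/21)·k_3 from -17/49*a - 17/49*b - 68/147*c + 170/147 → 0
  remainder 0.

S(k_3,k_4): leading monomials are coprime, so the S-polynomial reduces to 0 (Buchberger's first criterion).
Every S-polynomial of the final basis reduces to 0, so we have a Gröbner basis.
Inter-reduce: drop elements whose leading term is divisible by another's, tail-reduce, and make monic.
Reduced Gröbner basis: {b*c + 4/3*c**2 - 10/3*c + 1, a + b + 4/3*c - 10/3}.

These coincide, so the ideals are equal.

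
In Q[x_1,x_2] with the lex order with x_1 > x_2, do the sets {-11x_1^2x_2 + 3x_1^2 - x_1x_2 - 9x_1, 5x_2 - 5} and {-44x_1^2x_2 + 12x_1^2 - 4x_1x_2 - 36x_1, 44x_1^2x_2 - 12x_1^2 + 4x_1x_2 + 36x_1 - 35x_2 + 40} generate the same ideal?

For a fixed monomial order, each ideal has a unique reduced Gröbner basis; comparing bases decides equality.
Buchberger on the first generating set:
f_1 = -11x_1^2x_2 + 3x_1^2 - x_1x_2 - 9x_1, LT = x_1^2x_2.
f_2 = 5x_2 - 5, LT = x_2.

S(f_1,f_2): lcm = x_1^2x_2. S = 8/11x_1^2 + 1/11x_1x_2 + 9/11x_1.
  leading term x_1^2: no divisor's leading term divides it; move 8/11x_1^2 to the remainder.
  leading term x_1x_2: subtract (1/55x_1)·f_2 from 1/11x_1x_2 + 9/11x_1 → 10/11x_1
  leading term x_1: no divisor's leading term divides it; move 10/11x_1 to the remainder.
  remainder 8/11x_1^2 + 10/11x_1 ≠ 0; add g_3 = 8/11x_1^2 + 10/11x_1 to the basis.

S(f_1,g_3): lcm = x_1^2x_2. S = -3/11x_1^2 - 51/44x_1x_2 + 9/11x_1.
  leading term x_1^2: subtract (-3/8)·g_3 from -3/11x_1^2 - 51/44x_1x_2 + 9/11x_1 → -51/44x_1x_2 + 51/44x_1
  leading term x_1x_2: subtract (-51/220x_1)·f_2 from -51/44x_1x_2 + 51/44x_1 → 0
  remainder 0.

S(f_2,g_3): leading monomials are coprime, so the S-polynomial reduces to 0 (Buchberger's first criterion).
Every S-polynomial of the final basis reduces to 0, so we have a Gröbner basis.
Inter-reduce: drop elements whose leading term is divisible by another's, tail-reduce, and make monic.
Reduced Gröbner basis: {x_1^2 + 5/4x_1, x_2 - 1}.

Buchberger on the second generating set:
h_1 = -44x_1^2x_2 + 12x_1^2 - 4x_1x_2 - 36x_1, LT = x_1^2x_2.
h_2 = 44x_1^2x_2 - 12x_1^2 + 4x_1x_2 + 36x_1 - 35x_2 + 40, LT = x_1^2x_2.

S(h_1,h_2): lcm = x_1^2x_2. S = 35/44x_2 - 10/11.
  leading term x_2: no divisor's leading term divides it; move 35/44x_2 to the remainder.
  leading term 1: no divisor's leading term divides it; move -10/11 to the remainder.
  remainder 35/44x_2 - 10/11 ≠ 0; add k_3 = 35/44x_2 - 10/11 to the basis.

S(h_1,k_3): lcm = x_1^2x_2. S = 67/77x_1^2 + 1/11x_1x_2 + 9/11x_1.
  leading term x_1^2: no divisor's leading term divides it; move 67/77x_1^2 to the remainder.
  leading term x_1x_2: subtract (4/35x_1)·k_3 from 1/11x_1x_2 + 9/11x_1 → 71/77x_1
  leading term x_1: no divisor's leading term divides it; move 71/77x_1 to the remainder.
  remainder 67/77x_1^2 + 71/77x_1 ≠ 0; add k_4 = 67/77x_1^2 + 71/77x_1 to the basis.

S(h_2,k_3): lcm = x_1^2x_2. S = 67/77x_1^2 + 1/11x_1x_2 + 9/11x_1 - 35/44x_2 + 10/11.
  leading term x_1^2: subtract (1)·k_4 from 67/77x_1^2 + 1/11x_1x_2 + 9/11x_1 - 35/44x_2 + 10/11 → 1/11x_1x_2 - 8/77x_1 - 35/44x_2 + 10/11
  leading term x_1x_2: subtract (4/35x_1)·k_3 from 1/11x_1x_2 - 8/77x_1 - 35/44x_2 + 10/11 → -35/44x_2 + 10/11
  leading term x_2: subtract (-1)·k_3 from -35/44x_2 + 10/11 → 0
  remainder 0.

S(h_1,k_4): lcm = x_1^2x_2. S = -3/11x_1^2 - 714/737x_1x_2 + 9/11x_1.
  leading term x_1^2: subtract (-21/67)·k_4 from -3/11x_1^2 - 714/737x_1x_2 + 9/11x_1 → -714/737x_1x_2 + 816/737x_1
  leading term x_1x_2: subtract (-408/335x_1)·k_3 from -714/737x_1x_2 + 816/737x_1 → 0
  remainder 0.

S(h_2,k_4): lcm = x_1^2x_2. S = -3/11x_1^2 - 714/737x_1x_2 + 9/11x_1 - 35/44x_2 + 10/11.
  leading term x_1^2: subtract (-21/67)·k_4 from -3/11x_1^2 - 714/737x_1x_2 + 9/11x_1 - 35/44x_2 + 10/11 → -714/737x_1x_2 + 816/737x_1 - 35/44x_2 + 10/11
  leading term x_1x_2: subtract (-408/335x_1)·k_3 from -714/737x_1x_2 + 816/737x_1 - 35/44x_2 + 10/11 → -35/44x_2 + 10/11
  leading term x_2: subtract (-1)·k_3 from -35/44x_2 + 10/11 → 0
  remainder 0.

S(k_3,k_4): leading monomials are coprime, so the S-polynomial reduces to 0 (Buchberger's first criterion).
Every S-polynomial of the final basis reduces to 0, so we have a Gröbner basis.
Inter-reduce: drop elements whose leading term is divisible by another's, tail-reduce, and make monic.
Reduced Gröbner basis: {x_1^2 + 71/67x_1, x_2 - 8/7}.

Since the reduced bases disagree, the two ideals are not the same.

No, the ideals differ.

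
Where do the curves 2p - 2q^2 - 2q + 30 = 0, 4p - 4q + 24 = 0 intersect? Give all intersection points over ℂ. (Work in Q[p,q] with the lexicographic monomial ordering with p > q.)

{(-9, -3), (-3, 3)}

Compute a lex Gröbner basis by Buchberger's algorithm.
f_1 = 2p - 2q^2 - 2q + 30, LT = p.
f_2 = 4p - 4q + 24, LT = p.

S(f_1,f_2): lcm = p. S = -q^2 + 9.
  reduce S modulo (f_1, f_2):
  remainder -q^2 + 9 ≠ 0; add h_3 = -q^2 + 9 to the basis.

The other S-polynomials (S(f_1,h_3), S(f_2,h_3)) all reduce to 0 modulo the current basis, so we have a Gröbner basis.
Inter-reduce: drop elements whose leading term is divisible by another's, tail-reduce, and make monic.
Reduced Gröbner basis: {p - q + 6, q^2 - 9}.

From the last basis element, q^2 - 9 = 0, so q takes values in {-3, 3}. Each choice, substituted upward through the basis, yields the corresponding point(s) of the solution set.
  q = -3: the earlier basis element becomes p + 9 = 0, giving p = -9 — point (-9, -3).
  q = 3: the earlier basis element becomes p + 3 = 0, giving p = -3 — point (-3, 3).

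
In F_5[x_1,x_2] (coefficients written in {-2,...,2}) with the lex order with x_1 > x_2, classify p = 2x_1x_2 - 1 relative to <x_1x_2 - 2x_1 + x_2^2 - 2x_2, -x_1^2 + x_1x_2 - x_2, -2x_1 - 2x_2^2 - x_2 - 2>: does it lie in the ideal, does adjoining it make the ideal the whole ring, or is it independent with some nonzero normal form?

First compute the reduced Gröbner basis of I by Buchberger's algorithm.
f_1 = x_1x_2 - 2x_1 + x_2^2 - 2x_2, LT = x_1x_2.
f_2 = -x_1^2 + x_1x_2 - x_2, LT = x_1^2.
f_3 = -2x_1 - 2x_2^2 - x_2 - 2, LT = x_1.

S(f_1,f_2): lcm = x_1^2x_2. S = -2x_1^2 + 2x_1x_2^2 - 2x_1x_2 - x_2^2.
  leading term x_1^2: subtract (2)·f_2 from -2x_1^2 + 2x_1x_2^2 - 2x_1x_2 - x_2^2 → 2x_1x_2^2 + x_1x_2 - x_2^2 + 2x_2
  leading term x_1x_2^2: subtract (2x_2)·f_1 from 2x_1x_2^2 + x_1x_2 - x_2^2 + 2x_2 → -2x_2^3 - 2x_2^2 + 2x_2
  leading term x_2^3: no divisor's leading term divides it; move -2x_2^3 to the remainder.
  leading term x_2^2: no divisor's leading term divides it; move -2x_2^2 to the remainder.
  leading term x_2: no divisor's leading term divides it; move 2x_2 to the remainder.
  remainder -2x_2^3 - 2x_2^2 + 2x_2 ≠ 0; add h_4 = -2x_2^3 - 2x_2^2 + 2x_2 to the basis.

S(f_1,f_3): lcm = x_1x_2. S = -2x_1 - x_2^3 - 2x_2^2 + 2x_2.
  leading term x_1: subtract (1)·f_3 from -2x_1 - x_2^3 - 2x_2^2 + 2x_2 → -x_2^3 - 2x_2 + 2
  leading term x_2^3: subtract (-2)·h_4 from -x_2^3 - 2x_2 + 2 → x_2^2 + 2x_2 + 2
  leading term x_2^2: no divisor's leading term divides it; move x_2^2 to the remainder.
  leading term x_2: no divisor's leading term divides it; move 2x_2 to the remainder.
  leading term 1: no divisor's leading term divides it; move 2 to the remainder.
  remainder x_2^2 + 2x_2 + 2 ≠ 0; add h_5 = x_2^2 + 2x_2 + 2 to the basis.

S(f_2,f_3): lcm = x_1^2. S = -x_1x_2^2 + x_1x_2 - x_1 + x_2.
  leading term x_1x_2^2: subtract (-x_2)·f_1 from -x_1x_2^2 + x_1x_2 - x_1 + x_2 → -x_1x_2 - x_1 + x_2^3 - 2x_2^2 + x_2
  leading term x_1x_2: subtract (-1)·f_1 from -x_1x_2 - x_1 + x_2^3 - 2x_2^2 + x_2 → 2x_1 + x_2^3 - x_2^2 - x_2
  leading term x_1: subtract (-1)·f_3 from 2x_1 + x_2^3 - x_2^2 - x_2 → x_2^3 + 2x_2^2 - 2x_2 - 2
  leading term x_2^3: subtract (2)·h_4 from x_2^3 + 2x_2^2 - 2x_2 - 2 → x_2^2 - x_2 - 2
  leading term x_2^2: subtract (1)·h_5 from x_2^2 - x_2 - 2 → 2x_2 + 1
  leading term x_2: no divisor's leading term divides it; move 2x_2 to the remainder.
  leading term 1: no divisor's leading term divides it; move 1 to the remainder.
  remainder 2x_2 + 1 ≠ 0; add h_6 = 2x_2 + 1 to the basis.

The other S-polynomials (S(f_1,h_4), S(f_2,h_4), S(f_3,h_4), S(f_1,h_5), S(f_2,h_5), S(f_3,h_5), S(h_4,h_5), S(f_1,h_6), S(f_2,h_6), S(f_3,h_6), S(h_4,h_6), S(h_5,h_6)) all reduce to 0 modulo the current basis, so we have a Gröbner basis.
Inter-reduce: drop elements whose leading term is divisible by another's, tail-reduce, and make monic.
Reduced Gröbner basis: {x_1 + 1, x_2 - 2}.
Label its elements g_1 = x_1 + 1, g_2 = x_2 - 2.

Reduce p = 2x_1x_2 - 1 modulo G:
  leading term x_1x_2: subtract (2x_2)·g_1 from 2x_1x_2 - 1 → -2x_2 - 1
  leading term x_2: subtract (-2)·g_2 from -2x_2 - 1 → 0
  normal form = 0.
Since the normal form is 0, p ∈ I.

2x_1x_2 - 1 lies in I (it reduces to 0).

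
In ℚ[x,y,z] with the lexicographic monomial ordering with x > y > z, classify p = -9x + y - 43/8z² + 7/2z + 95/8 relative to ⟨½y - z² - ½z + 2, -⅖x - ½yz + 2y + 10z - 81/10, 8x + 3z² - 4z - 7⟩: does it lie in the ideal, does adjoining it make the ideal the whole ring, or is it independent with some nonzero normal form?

-9x + y - 43/8z² + 7/2z + 95/8 lies in I (it reduces to 0).

First compute the reduced Gröbner basis of I by Buchberger's algorithm.
f_1 = ½y - z² - ½z + 2, LT = y.
f_2 = -⅖x - ½yz + 2y + 10z - 81/10, LT = x.
f_3 = 8x + 3z² - 4z - 7, LT = x.

S(f_2,f_3): lcm = x. S = 5/4yz - 5y - ⅜z² - 49/2z + 169/8.
  leading term yz: subtract (5/2z)·f_1 from 5/4yz - 5y - ⅜z² - 49/2z + 169/8 → -5y + 5/2z³ + ⅞z² - 59/2z + 169/8
  leading term y: subtract (-10)·f_1 from -5y + 5/2z³ + ⅞z² - 59/2z + 169/8 → 5/2z³ - 73/8z² - 69/2z + 329/8
  leading term z³: no divisor's leading term divides it; move 5/2z³ to the remainder.
  leading term z²: no divisor's leading term divides it; move -73/8z² to the remainder.
  leading term z: no divisor's leading term divides it; move -69/2z to the remainder.
  leading term 1: no divisor's leading term divides it; move 329/8 to the remainder.
  remainder 5/2z³ - 73/8z² - 69/2z + 329/8 ≠ 0; add h_4 = 5/2z³ - 73/8z² - 69/2z + 329/8 to the basis.

The other S-polynomials (S(f_1,f_2), S(f_1,f_3), S(f_1,h_4), S(f_2,h_4), S(f_3,h_4)) all reduce to 0 modulo the current basis, so we have a Gröbner basis.
Inter-reduce: drop elements whose leading term is divisible by another's, tail-reduce, and make monic.
Reduced Gröbner basis: {x + ⅜z² - ½z - ⅞, y - 2z² - z + 4, z³ - 73/20z² - 69/5z + 329/20}.
Label its elements g_1 = x + ⅜z² - ½z - ⅞, g_2 = y - 2z² - z + 4, g_3 = z³ - 73/20z² - 69/5z + 329/20.

Reduce p = -9x + y - 43/8z² + 7/2z + 95/8 modulo G:
  leading term x: subtract (-9)·g_1 from -9x + y - 43/8z² + 7/2z + 95/8 → y - 2z² - z + 4
  leading term y: subtract (1)·g_2 from y - 2z² - z + 4 → 0
  normal form = 0.
Since the normal form is 0, p ∈ I.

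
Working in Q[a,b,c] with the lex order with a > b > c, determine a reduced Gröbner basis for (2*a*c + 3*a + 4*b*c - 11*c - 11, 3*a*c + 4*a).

The reduced Gröbner basis is the canonical form of the ideal for this ordering.

f_1 = 2*a*c + 3*a + 4*b*c - 11*c - 11, LT = a*c.
f_2 = 3*a*c + 4*a, LT = a*c.

S(f_1,f_2): lcm = a*c. S = 1/6*a + 2*b*c - 11/2*c - 11/2.
  reduce S modulo (f_1, f_2):
  remainder 1/6*a + 2*b*c - 11/2*c - 11/2 ≠ 0; add g_3 = 1/6*a + 2*b*c - 11/2*c - 11/2 to the basis.

S(f_1,g_3): lcm = a*c. S = 3/2*a - 12*b*c**2 + 2*b*c + 33*c**2 + 55/2*c - 11/2.
  reduce S modulo (f_1, f_2, g_3):
  remainder -12*b*c**2 - 16*b*c + 33*c**2 + 77*c + 44 ≠ 0; add g_4 = -12*b*c**2 - 16*b*c + 33*c**2 + 77*c + 44 to the basis.

The other S-polynomials (S(f_2,g_3), S(f_1,g_4), S(f_2,g_4), S(g_3,g_4)) all reduce to 0 modulo the current basis, so we have a Gröbner basis.
Inter-reduce: drop elements whose leading term is divisible by another's, tail-reduce, and make monic.

G = {a + 12*b*c - 33*c - 33, b*c**2 + 4/3*b*c - 11/4*c**2 - 77/12*c - 11/3}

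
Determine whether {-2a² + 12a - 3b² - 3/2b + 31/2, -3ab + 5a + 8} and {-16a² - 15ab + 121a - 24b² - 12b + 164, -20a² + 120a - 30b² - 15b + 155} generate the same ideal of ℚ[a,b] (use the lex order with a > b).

For a fixed monomial order, each ideal has a unique reduced Gröbner basis; comparing bases decides equality.
Buchberger on the first generating set:
f_1 = -2a² + 12a - 3b² - 3/2b + 31/2, LT = a².
f_2 = -3ab + 5a + 8, LT = ab.

S(f_1,f_2): lcm = a²b. S = 5/3a² - 6ab + 8/3a + 3/2b³ + ¾b² - 31/4b.
  reduce S modulo (f_1, f_2):
  remainder 8/3a + 3/2b³ - 7/4b² - 9b - 37/12 ≠ 0; add g_3 = 8/3a + 3/2b³ - 7/4b² - 9b - 37/12 to the basis.

S(f_2,g_3): lcm = ab. S = -5/3a - 9/16b⁴ + 21/32b³ + 27/8b² + 37/32b - 8/3.
  reduce S modulo (f_1, f_2, g_3):
  remainder -9/16b⁴ + 51/32b³ + 73/32b² - 143/32b - 147/32 ≠ 0; add g_4 = -9/16b⁴ + 51/32b³ + 73/32b² - 143/32b - 147/32 to the basis.

The other S-polynomials (S(f_1,g_3), S(f_1,g_4), S(f_2,g_4), S(g_3,g_4)) all reduce to 0 modulo the current basis, so we have a Gröbner basis.
Inter-reduce: drop elements whose leading term is divisible by another's, tail-reduce, and make monic.
Reduced Gröbner basis: {a + 9/16b³ - 21/32b² - 27/8b - 37/32, b⁴ - 17/6b³ - 73/18b² + 143/18b + 49/6}.

Buchberger on the second generating set:
h_1 = -16a² - 15ab + 121a - 24b² - 12b + 164, LT = a².
h_2 = -20a² + 120a - 30b² - 15b + 155, LT = a².

S(h_1,h_2): lcm = a². S = 15/16ab - 25/16a - 5/2.
  reduce S modulo (h_1, h_2):
  remainder 15/16ab - 25/16a - 5/2 ≠ 0; add k_3 = 15/16ab - 25/16a - 5/2 to the basis.

S(h_1,k_3): lcm = a²b. S = 5/3a² + 15/16ab² - 121/16ab + 8/3a + 3/2b³ + ¾b² - 41/4b.
  reduce S modulo (h_1, h_2, k_3):
  remainder 8/3a + 3/2b³ - 7/4b² - 9b - 37/12 ≠ 0; add k_4 = 8/3a + 3/2b³ - 7/4b² - 9b - 37/12 to the basis.

S(k_3,k_4): lcm = ab. S = -5/3a - 9/16b⁴ + 21/32b³ + 27/8b² + 37/32b - 8/3.
  reduce S modulo (h_1, h_2, k_3, k_4):
  remainder -9/16b⁴ + 51/32b³ + 73/32b² - 143/32b - 147/32 ≠ 0; add k_5 = -9/16b⁴ + 51/32b³ + 73/32b² - 143/32b - 147/32 to the basis.

The other S-polynomials (S(h_2,k_3), S(h_1,k_4), S(h_2,k_4), S(h_1,k_5), S(h_2,k_5), S(k_3,k_5), S(k_4,k_5)) all reduce to 0 modulo the current basis, so we have a Gröbner basis.
Inter-reduce: drop elements whose leading term is divisible by another's, tail-reduce, and make monic.
Reduced Gröbner basis: {a + 9/16b³ - 21/32b² - 27/8b - 37/32, b⁴ - 17/6b³ - 73/18b² + 143/18b + 49/6}.

These coincide, so the ideals are equal.

Yes, the ideals are equal.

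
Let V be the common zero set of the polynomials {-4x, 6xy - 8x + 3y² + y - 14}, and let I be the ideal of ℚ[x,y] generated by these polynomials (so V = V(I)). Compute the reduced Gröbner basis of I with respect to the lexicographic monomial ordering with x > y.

This is the nonlinear analogue of row-reducing a linear system.

f_1 = -4x, LT = x.
f_2 = 6xy - 8x + 3y² + y - 14, LT = xy.

S(f_1,f_2): lcm = xy. S = 4/3x - ½y² - ⅙y + 7/3.
  leading term x: subtract (-⅓)·f_1 from 4/3x - ½y² - ⅙y + 7/3 → -½y² - ⅙y + 7/3
  leading term y²: no divisor's leading term divides it; move -½y² to the remainder.
  leading term y: no divisor's leading term divides it; move -⅙y to the remainder.
  leading term 1: no divisor's leading term divides it; move 7/3 to the remainder.
  remainder -½y² - ⅙y + 7/3 ≠ 0; add g_3 = -½y² - ⅙y + 7/3 to the basis.

S(f_1,g_3): leading monomials are coprime, so the S-polynomial reduces to 0 (Buchberger's first criterion).
S(f_2,g_3): lcm = xy². S = -5/3xy + 14/3x + ½y³ + ⅙y² - 7/3y.
  leading term xy: subtract (5/12y)·f_1 from -5/3xy + 14/3x + ½y³ + ⅙y² - 7/3y → 14/3x + ½y³ + ⅙y² - 7/3y
  leading term x: subtract (-7/6)·f_1 from 14/3x + ½y³ + ⅙y² - 7/3y → ½y³ + ⅙y² - 7/3y
  leading term y³: subtract (-y)·g_3 from ½y³ + ⅙y² - 7/3y → 0
  remainder 0.

Every S-polynomial of the final basis reduces to 0, so we have a Gröbner basis.
Inter-reduce: drop elements whose leading term is divisible by another's, tail-reduce, and make monic.

G = {x, y² + ⅓y - 14/3}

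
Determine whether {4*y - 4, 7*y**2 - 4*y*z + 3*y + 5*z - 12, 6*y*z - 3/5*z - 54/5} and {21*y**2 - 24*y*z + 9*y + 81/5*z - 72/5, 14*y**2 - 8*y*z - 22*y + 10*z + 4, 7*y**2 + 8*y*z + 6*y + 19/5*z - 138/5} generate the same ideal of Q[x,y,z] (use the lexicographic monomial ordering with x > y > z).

For a fixed monomial order, each ideal has a unique reduced Gröbner basis; comparing bases decides equality.
Buchberger on the first generating set:
f_1 = 4*y - 4, LT = y.
f_2 = 7*y**2 - 4*y*z + 3*y + 5*z - 12, LT = y**2.
f_3 = 6*y*z - 3/5*z - 54/5, LT = y*z.

S(f_1,f_2): lcm = y**2. S = 4/7*y*z - 10/7*y - 5/7*z + 12/7.
  leading term y*z: subtract (1/7*z)·f_1 from 4/7*y*z - 10/7*y - 5/7*z + 12/7 → -10/7*y - 1/7*z + 12/7
  leading term y: subtract (-5/14)·f_1 from -10/7*y - 1/7*z + 12/7 → -1/7*z + 2/7
  leading term z: no divisor's leading term divides it; move -1/7*z to the remainder.
  leading term 1: no divisor's leading term divides it; move 2/7 to the remainder.
  remainder -1/7*z + 2/7 ≠ 0; add g_4 = -1/7*z + 2/7 to the basis.

The other S-polynomials (S(f_1,f_3), S(f_2,f_3), S(f_1,g_4), S(f_2,g_4), S(f_3,g_4)) all reduce to 0 modulo the current basis, so we have a Gröbner basis.
Inter-reduce: drop elements whose leading term is divisible by another's, tail-reduce, and make monic.
Reduced Gröbner basis: {y - 1, z - 2}.

Buchberger on the second generating set:
h_1 = 21*y**2 - 24*y*z + 9*y + 81/5*z - 72/5, LT = y**2.
h_2 = 14*y**2 - 8*y*z - 22*y + 10*z + 4, LT = y**2.
h_3 = 7*y**2 + 8*y*z + 6*y + 19/5*z - 138/5, LT = y**2.

S(h_1,h_2): lcm = y**2. S = -4/7*y*z + 2*y + 2/35*z - 34/35.
  leading term y*z: no divisor's leading term divides it; move -4/7*y*z to the remainder.
  leading term y: no divisor's leading term divides it; move 2*y to the remainder.
  leading term z: no divisor's leading term divides it; move 2/35*z to the remainder.
  leading term 1: no divisor's leading term divides it; move -34/35 to the remainder.
  remainder -4/7*y*z + 2*y + 2/35*z - 34/35 ≠ 0; add k_4 = -4/7*y*z + 2*y + 2/35*z - 34/35 to the basis.

S(h_1,h_3): lcm = y**2. S = -16/7*y*z - 3/7*y + 8/35*z + 114/35.
  leading term y*z: subtract (4)·k_4 from -16/7*y*z - 3/7*y + 8/35*z + 114/35 → -59/7*y + 50/7
  leading term y: no divisor's leading term divides it; move -59/7*y to the remainder.
  leading term 1: no divisor's leading term divides it; move 50/7 to the remainder.
  remainder -59/7*y + 50/7 ≠ 0; add k_5 = -59/7*y + 50/7 to the basis.

S(h_1,k_4): lcm = y**2*z. S = 7/2*y**2 - 8/7*y*z**2 + 37/70*y*z - 17/10*y + 27/35*z**2 - 24/35*z.
  leading term y**2: subtract (1/6)·h_1 from 7/2*y**2 - 8/7*y*z**2 + 37/70*y*z - 17/10*y + 27/35*z**2 - 24/35*z → -8/7*y*z**2 + 317/70*y*z - 16/5*y + 27/35*z**2 - 237/70*z + 12/5
  leading term y*z**2: subtract (2*z)·k_4 from -8/7*y*z**2 + 317/70*y*z - 16/5*y + 27/35*z**2 - 237/70*z + 12/5 → 37/70*y*z - 16/5*y + 23/35*z**2 - 101/70*z + 12/5
  leading term y*z: subtract (-37/40)·k_4 from 37/70*y*z - 16/5*y + 23/35*z**2 - 101/70*z + 12/5 → -27/20*y + 23/35*z**2 - 139/100*z + 1051/700
  leading term y: subtract (189/1180)·k_5 from -27/20*y + 23/35*z**2 - 139/100*z + 1051/700 → 23/35*z**2 - 139/100*z + 14759/41300
  leading term z**2: no divisor's leading term divides it; move 23/35*z**2 to the remainder.
  leading term z: no divisor's leading term divides it; move -139/100*z to the remainder.
  leading term 1: no divisor's leading term divides it; move 14759/41300 to the remainder.
  remainder 23/35*z**2 - 139/100*z + 14759/41300 ≠ 0; add k_6 = 23/35*z**2 - 139/100*z + 14759/41300 to the basis.

S(h_3,k_4): lcm = y**2*z. S = 7/2*y**2 + 8/7*y*z**2 + 67/70*y*z - 17/10*y + 19/35*z**2 - 138/35*z.
  leading term y**2: subtract (1/6)·h_1 from 7/2*y**2 + 8/7*y*z**2 + 67/70*y*z - 17/10*y + 19/35*z**2 - 138/35*z → 8/7*y*z**2 + 347/70*y*z - 16/5*y + 19/35*z**2 - 93/14*z + 12/5
  leading term y*z**2: subtract (-2*z)·k_4 from 8/7*y*z**2 + 347/70*y*z - 16/5*y + 19/35*z**2 - 93/14*z + 12/5 → 627/70*y*z - 16/5*y + 23/35*z**2 - 601/70*z + 12/5
  leading term y*z: subtract (-627/40)·k_4 from 627/70*y*z - 16/5*y + 23/35*z**2 - 601/70*z + 12/5 → 563/20*y + 23/35*z**2 - 769/100*z - 8979/700
  leading term y: subtract (-3941/1180)·k_5 from 563/20*y + 23/35*z**2 - 769/100*z - 8979/700 → 23/35*z**2 - 769/100*z + 455489/41300
  leading term z**2: subtract (1)·k_6 from 23/35*z**2 - 769/100*z + 455489/41300 → -63/10*z + 747/70
  leading term z: no divisor's leading term divides it; move -63/10*z to the remainder.
  leading term 1: no divisor's leading term divides it; move 747/70 to the remainder.
  remainder -63/10*z + 747/70 ≠ 0; add k_7 = -63/10*z + 747/70 to the basis.

S(h_1,k_5): lcm = y**2. S = -8/7*y*z + 527/413*y + 27/35*z - 24/35.
  leading term y*z: subtract (2)·k_4 from -8/7*y*z + 527/413*y + 27/35*z - 24/35 → -1125/413*y + 23/35*z + 44/35
  leading term y: subtract (1125/3481)·k_5 from -1125/413*y + 23/35*z + 44/35 → 23/35*z - 18298/17405
  leading term z: subtract (-46/441)·k_7 from 23/35*z - 18298/17405 → 73803/1193983
  leading term 1: no divisor's leading term divides it; move 73803/1193983 to the remainder.
  remainder 73803/1193983 ≠ 0; add k_8 = 73803/1193983 to the basis.

The other S-polynomials (S(h_2,h_3), S(h_2,k_4), S(h_2,k_5), S(h_3,k_5), S(k_4,k_5), S(h_1,k_6), S(h_2,k_6), S(h_3,k_6), S(k_4,k_6), S(k_5,k_6), S(h_1,k_7), S(h_2,k_7), S(h_3,k_7), S(k_4,k_7), S(k_5,k_7), S(k_6,k_7), S(h_1,k_8), S(h_2,k_8), S(h_3,k_8), S(k_4,k_8), S(k_5,k_8), S(k_6,k_8), S(k_7,k_8)) all reduce to 0 modulo the current basis, so we have a Gröbner basis.
Inter-reduce: drop elements whose leading term is divisible by another's, tail-reduce, and make monic.
Reduced Gröbner basis: {1}.

These differ, so the ideals are not equal.

No, the ideals differ.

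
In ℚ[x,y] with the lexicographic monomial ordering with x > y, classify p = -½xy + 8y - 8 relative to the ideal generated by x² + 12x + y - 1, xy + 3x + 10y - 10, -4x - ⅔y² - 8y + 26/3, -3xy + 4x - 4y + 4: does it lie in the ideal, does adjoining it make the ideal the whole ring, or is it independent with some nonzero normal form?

-½xy + 8y - 8 lies in I (it reduces to 0).

First compute the reduced Gröbner basis of I by Buchberger's algorithm.
f_1 = x² + 12x + y - 1, LT = x².
f_2 = xy + 3x + 10y - 10, LT = xy.
f_3 = -4x - ⅔y² - 8y + 26/3, LT = x.
f_4 = -3xy + 4x - 4y + 4, LT = xy.

S(f_1,f_2): lcm = x²y. S = -3x² + 2xy + 10x + y² - y.
  leading term x²: subtract (-3)·f_1 from -3x² + 2xy + 10x + y² - y → 2xy + 46x + y² + 2y - 3
  leading term xy: subtract (2)·f_2 from 2xy + 46x + y² + 2y - 3 → 40x + y² - 18y + 17
  leading term x: subtract (-10)·f_3 from 40x + y² - 18y + 17 → -17/3y² - 98y + 311/3
  leading term y²: no divisor's leading term divides it; move -17/3y² to the remainder.
  leading term y: no divisor's leading term divides it; move -98y to the remainder.
  leading term 1: no divisor's leading term divides it; move 311/3 to the remainder.
  remainder -17/3y² - 98y + 311/3 ≠ 0; add h_5 = -17/3y² - 98y + 311/3 to the basis.

S(f_1,f_3): lcm = x². S = -⅙xy² - 2xy + 85/6x + y - 1.
  leading term xy²: subtract (-⅙y)·f_2 from -⅙xy² - 2xy + 85/6x + y - 1 → -3/2xy + 85/6x + 5/3y² - ⅔y - 1
  leading term xy: subtract (-3/2)·f_2 from -3/2xy + 85/6x + 5/3y² - ⅔y - 1 → 56/3x + 5/3y² + 43/3y - 16
  leading term x: subtract (-14/3)·f_3 from 56/3x + 5/3y² + 43/3y - 16 → -13/9y² - 23y + 220/9
  leading term y²: subtract (13/51)·h_5 from -13/9y² - 23y + 220/9 → 101/51y - 101/51
  leading term y: no divisor's leading term divides it; move 101/51y to the remainder.
  leading term 1: no divisor's leading term divides it; move -101/51 to the remainder.
  remainder 101/51y - 101/51 ≠ 0; add h_6 = 101/51y - 101/51 to the basis.

S(f_1,f_4): lcm = x²y. S = 4/3x² + 32/3xy + 4/3x + y² - y.
  leading term x²: subtract (4/3)·f_1 from 4/3x² + 32/3xy + 4/3x + y² - y → 32/3xy - 44/3x + y² - 7/3y + 4/3
  leading term xy: subtract (32/3)·f_2 from 32/3xy - 44/3x + y² - 7/3y + 4/3 → -140/3x + y² - 109y + 108
  leading term x: subtract (35/3)·f_3 from -140/3x + y² - 109y + 108 → 79/9y² - 47/3y + 62/9
  leading term y²: subtract (-79/51)·h_5 from 79/9y² - 47/3y + 62/9 → -2847/17y + 2847/17
  leading term y: subtract (-8541/101)·h_6 from -2847/17y + 2847/17 → 0
  remainder 0.

S(f_2,f_3): lcm = xy. S = 3x - ⅙y³ - 2y² + 73/6y - 10.
  leading term x: subtract (-¾)·f_3 from 3x - ⅙y³ - 2y² + 73/6y - 10 → -⅙y³ - 5/2y² + 37/6y - 7/2
  leading term y³: subtract (1/34y)·h_5 from -⅙y³ - 5/2y² + 37/6y - 7/2 → 13/34y² + 53/17y - 7/2
  leading term y²: subtract (-39/578)·h_5 from 13/34y² + 53/17y - 7/2 → -1010/289y + 1010/289
  leading term y: subtract (-30/17)·h_6 from -1010/289y + 1010/289 → 0
  remainder 0.

S(f_2,f_4): lcm = xy. S = 13/3x + 26/3y - 26/3.
  leading term x: subtract (-13/12)·f_3 from 13/3x + 26/3y - 26/3 → -13/18y² + 13/18
  leading term y²: subtract (13/102)·h_5 from -13/18y² + 13/18 → 637/51y - 637/51
  leading term y: subtract (637/101)·h_6 from 637/51y - 637/51 → 0
  remainder 0.

S(f_3,f_4): lcm = xy. S = 4/3x + ⅙y³ + 2y² - 7/2y + 4/3.
  leading term x: subtract (-⅓)·f_3 from 4/3x + ⅙y³ + 2y² - 7/2y + 4/3 → ⅙y³ + 16/9y² - 37/6y + 38/9
  leading term y³: subtract (-1/34y)·h_5 from ⅙y³ + 16/9y² - 37/6y + 38/9 → -169/153y² - 53/17y + 38/9
  leading term y²: subtract (169/867)·h_5 from -169/153y² - 53/17y + 38/9 → 13859/867y - 13859/867
  leading term y: subtract (13859/1717)·h_6 from 13859/867y - 13859/867 → 0
  remainder 0.

S(f_1,h_5): leading monomials are coprime, so the S-polynomial reduces to 0 (Buchberger's first criterion).
S(f_2,h_5): lcm = xy². S = -243/17xy + 311/17x + 10y² - 10y.
  leading term xy: subtract (-243/17)·f_2 from -243/17xy + 311/17x + 10y² - 10y → 1040/17x + 10y² + 2260/17y - 2430/17
  leading term x: subtract (-260/17)·f_3 from 1040/17x + 10y² + 2260/17y - 2430/17 → -10/51y² + 180/17y - 530/51
  leading term y²: subtract (10/289)·h_5 from -10/51y² + 180/17y - 530/51 → 4040/289y - 4040/289
  leading term y: subtract (120/17)·h_6 from 4040/289y - 4040/289 → 0
  remainder 0.

S(f_3,h_5): leading monomials are coprime, so the S-polynomial reduces to 0 (Buchberger's first criterion).
S(f_4,h_5): lcm = xy². S = -950/51xy + 311/17x + 4/3y² - 4/3y.
  leading term xy: subtract (-950/51)·f_2 from -950/51xy + 311/17x + 4/3y² - 4/3y → 1261/17x + 4/3y² + 3144/17y - 9500/51
  leading term x: subtract (-1261/68)·f_3 from 1261/17x + 4/3y² + 3144/17y - 9500/51 → -375/34y² + 622/17y - 869/34
  leading term y²: subtract (1125/578)·h_5 from -375/34y² + 622/17y - 869/34 → 65699/289y - 65699/289
  leading term y: subtract (197097/1717)·h_6 from 65699/289y - 65699/289 → 0
  remainder 0.

S(f_1,h_6): leading monomials are coprime, so the S-polynomial reduces to 0 (Buchberger's first criterion).
S(f_2,h_6): lcm = xy. S = 4x + 10y - 10.
  leading term x: subtract (-1)·f_3 from 4x + 10y - 10 → -⅔y² + 2y - 4/3
  leading term y²: subtract (2/17)·h_5 from -⅔y² + 2y - 4/3 → 230/17y - 230/17
  leading term y: subtract (690/101)·h_6 from 230/17y - 230/17 → 0
  remainder 0.

S(f_3,h_6): leading monomials are coprime, so the S-polynomial reduces to 0 (Buchberger's first criterion).
S(f_4,h_6): lcm = xy. S = -⅓x + 4/3y - 4/3.
  leading term x: subtract (1/12)·f_3 from -⅓x + 4/3y - 4/3 → 1/18y² + 2y - 37/18
  leading term y²: subtract (-1/102)·h_5 from 1/18y² + 2y - 37/18 → 53/51y - 53/51
  leading term y: subtract (53/101)·h_6 from 53/51y - 53/51 → 0
  remainder 0.

S(h_5,h_6): lcm = y². S = 311/17y - 311/17.
  leading term y: subtract (933/101)·h_6 from 311/17y - 311/17 → 0
  remainder 0.

Every S-polynomial of the final basis reduces to 0, so we have a Gröbner basis.
Inter-reduce: drop elements whose leading term is divisible by another's, tail-reduce, and make monic.
Reduced Gröbner basis: {x, y - 1}.
Label its elements g_1 = x, g_2 = y - 1.

Reduce p = -½xy + 8y - 8 modulo G:
  leading term xy: subtract (-½y)·g_1 from -½xy + 8y - 8 → 8y - 8
  leading term y: subtract (8)·g_2 from 8y - 8 → 0
  normal form = 0.
Since the normal form is 0, p ∈ I.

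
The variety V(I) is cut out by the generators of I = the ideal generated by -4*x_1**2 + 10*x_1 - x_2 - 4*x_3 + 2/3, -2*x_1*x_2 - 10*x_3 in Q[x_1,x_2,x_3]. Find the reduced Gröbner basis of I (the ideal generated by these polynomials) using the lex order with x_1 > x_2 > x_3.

G = {x_1**2 - 5/2*x_1 + 1/4*x_2 + x_3 - 1/6, x_1*x_2 + 5*x_3, x_1*x_3 - 1/20*x_2**2 - 1/5*x_2*x_3 + 1/30*x_2 - 5/2*x_3, x_2**3 + 4*x_2**2*x_3 - 2/3*x_2**2 + 50*x_2*x_3 + 100*x_3**2}

f_1 = -4*x_1**2 + 10*x_1 - x_2 - 4*x_3 + 2/3, LT = x_1**2.
f_2 = -2*x_1*x_2 - 10*x_3, LT = x_1*x_2.

S(f_1,f_2): lcm = x_1**2*x_2. S = -5/2*x_1*x_2 - 5*x_1*x_3 + 1/4*x_2**2 + x_2*x_3 - 1/6*x_2.
  leading term x_1*x_2: subtract (5/4)·f_2 from -5/2*x_1*x_2 - 5*x_1*x_3 + 1/4*x_2**2 + x_2*x_3 - 1/6*x_2 → -5*x_1*x_3 + 1/4*x_2**2 + x_2*x_3 - 1/6*x_2 + 25/2*x_3
  leading term x_1*x_3: no divisor's leading term divides it; move -5*x_1*x_3 to the remainder.
  leading term x_2**2: no divisor's leading term divides it; move 1/4*x_2**2 to the remainder.
  leading term x_2*x_3: no divisor's leading term divides it; move x_2*x_3 to the remainder.
  leading term x_2: no divisor's leading term divides it; move -1/6*x_2 to the remainder.
  leading term x_3: no divisor's leading term divides it; move 25/2*x_3 to the remainder.
  remainder -5*x_1*x_3 + 1/4*x_2**2 + x_2*x_3 - 1/6*x_2 + 25/2*x_3 ≠ 0; add g_3 = -5*x_1*x_3 + 1/4*x_2**2 + x_2*x_3 - 1/6*x_2 + 25/2*x_3 to the basis.

S(f_2,g_3): lcm = x_1*x_2*x_3. S = 1/20*x_2**3 + 1/5*x_2**2*x_3 - 1/30*x_2**2 + 5/2*x_2*x_3 + 5*x_3**2.
  leading term x_2**3: no divisor's leading term divides it; move 1/20*x_2**3 to the remainder.
  leading term x_2**2*x_3: no divisor's leading term divides it; move 1/5*x_2**2*x_3 to the remainder.
  leading term x_2**2: no divisor's leading term divides it; move -1/30*x_2**2 to the remainder.
  leading term x_2*x_3: no divisor's leading term divides it; move 5/2*x_2*x_3 to the remainder.
  leading term x_3**2: no divisor's leading term divides it; move 5*x_3**2 to the remainder.
  remainder 1/20*x_2**3 + 1/5*x_2**2*x_3 - 1/30*x_2**2 + 5/2*x_2*x_3 + 5*x_3**2 ≠ 0; add g_4 = 1/20*x_2**3 + 1/5*x_2**2*x_3 - 1/30*x_2**2 + 5/2*x_2*x_3 + 5*x_3**2 to the basis.

The other S-polynomials (S(f_1,g_3), S(f_1,g_4), S(f_2,g_4), S(g_3,g_4)) all reduce to 0 modulo the current basis, so we have a Gröbner basis.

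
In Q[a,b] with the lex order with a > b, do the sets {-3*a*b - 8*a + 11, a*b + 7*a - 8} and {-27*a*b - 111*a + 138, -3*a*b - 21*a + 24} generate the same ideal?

Since reduced Gröbner bases are canonical representatives of ideals under a given ordering, it suffices to compute and compare them.
Buchberger on the first generating set:
f_1 = -3*a*b - 8*a + 11, LT = a*b.
f_2 = a*b + 7*a - 8, LT = a*b.

S(f_1,f_2): lcm = a*b. S = -13/3*a + 13/3.
  leading term a: no divisor's leading term divides it; move -13/3*a to the remainder.
  leading term 1: no divisor's leading term divides it; move 13/3 to the remainder.
  remainder -13/3*a + 13/3 ≠ 0; add g_3 = -13/3*a + 13/3 to the basis.

S(f_1,g_3): lcm = a*b. S = 8/3*a + b - 11/3.
  leading term a: subtract (-8/13)·g_3 from 8/3*a + b - 11/3 → b - 1
  leading term b: no divisor's leading term divides it; move b to the remainder.
  leading term 1: no divisor's leading term divides it; move -1 to the remainder.
  remainder b - 1 ≠ 0; add g_4 = b - 1 to the basis.

S(f_2,g_3): lcm = a*b. S = 7*a + b - 8.
  leading term a: subtract (-21/13)·g_3 from 7*a + b - 8 → b - 1
  leading term b: subtract (1)·g_4 from b - 1 → 0
  remainder 0.

S(f_1,g_4): lcm = a*b. S = 11/3*a - 11/3.
  leading term a: subtract (-11/13)·g_3 from 11/3*a - 11/3 → 0
  remainder 0.

S(f_2,g_4): lcm = a*b. S = 8*a - 8.
  leading term a: subtract (-24/13)·g_3 from 8*a - 8 → 0
  remainder 0.

S(g_3,g_4): leading monomials are coprime, so the S-polynomial reduces to 0 (Buchberger's first criterion).
Every S-polynomial of the final basis reduces to 0, so we have a Gröbner basis.
Inter-reduce: drop elements whose leading term is divisible by another's, tail-reduce, and make monic.
Reduced Gröbner basis: {a - 1, b - 1}.

Buchberger on the second generating set:
h_1 = -27*a*b - 111*a + 138, LT = a*b.
h_2 = -3*a*b - 21*a + 24, LT = a*b.

S(h_1,h_2): lcm = a*b. S = -26/9*a + 26/9.
  leading term a: no divisor's leading term divides it; move -26/9*a to the remainder.
  leading term 1: no divisor's leading term divides it; move 26/9 to the remainder.
  remainder -26/9*a + 26/9 ≠ 0; add k_3 = -26/9*a + 26/9 to the basis.

S(h_1,k_3): lcm = a*b. S = 37/9*a + b - 46/9.
  leading term a: subtract (-37/26)·k_3 from 37/9*a + b - 46/9 → b - 1
  leading term b: no divisor's leading term divides it; move b to the remainder.
  leading term 1: no divisor's leading term divides it; move -1 to the remainder.
  remainder b - 1 ≠ 0; add k_4 = b - 1 to the basis.

S(h_2,k_3): lcm = a*b. S = 7*a + b - 8.
  leading term a: subtract (-63/26)·k_3 from 7*a + b - 8 → b - 1
  leading term b: subtract (1)·k_4 from b - 1 → 0
  remainder 0.

S(h_1,k_4): lcm = a*b. S = 46/9*a - 46/9.
  leading term a: subtract (-23/13)·k_3 from 46/9*a - 46/9 → 0
  remainder 0.

S(h_2,k_4): lcm = a*b. S = 8*a - 8.
  leading term a: subtract (-36/13)·k_3 from 8*a - 8 → 0
  remainder 0.

S(k_3,k_4): leading monomials are coprime, so the S-polynomial reduces to 0 (Buchberger's first criterion).
Every S-polynomial of the final basis reduces to 0, so we have a Gröbner basis.
Inter-reduce: drop elements whose leading term is divisible by another's, tail-reduce, and make monic.
Reduced Gröbner basis: {a - 1, b - 1}.

Same reduced basis, so the two generating sets span the same ideal.
The choice of monomial ordering does not affect the verdict — as long as both bases are computed under the same ordering, their equality decides ideal equality.

Yes, the ideals are equal.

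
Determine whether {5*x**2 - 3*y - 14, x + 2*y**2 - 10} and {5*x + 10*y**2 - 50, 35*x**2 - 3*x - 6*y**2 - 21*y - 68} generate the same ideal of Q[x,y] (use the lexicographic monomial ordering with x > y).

Yes, the ideals are equal.

Since reduced Gröbner bases are canonical representatives of ideals under a given ordering, it suffices to compute and compare them.
Buchberger on the first generating set:
f_1 = 5*x**2 - 3*y - 14, LT = x**2.
f_2 = x + 2*y**2 - 10, LT = x.

S(f_1,f_2): lcm = x**2. S = -2*x*y**2 + 10*x - 3/5*y - 14/5.
  leading term x*y**2: subtract (-2*y**2)·f_2 from -2*x*y**2 + 10*x - 3/5*y - 14/5 → 10*x + 4*y**4 - 20*y**2 - 3/5*y - 14/5
  leading term x: subtract (10)·f_2 from 10*x + 4*y**4 - 20*y**2 - 3/5*y - 14/5 → 4*y**4 - 40*y**2 - 3/5*y + 486/5
  leading term y**4: no divisor's leading term divides it; move 4*y**4 to the remainder.
  leading term y**2: no divisor's leading term divides it; move -40*y**2 to the remainder.
  leading term y: no divisor's leading term divides it; move -3/5*y to the remainder.
  leading term 1: no divisor's leading term divides it; move 486/5 to the remainder.
  remainder 4*y**4 - 40*y**2 - 3/5*y + 486/5 ≠ 0; add g_3 = 4*y**4 - 40*y**2 - 3/5*y + 486/5 to the basis.

The other S-polynomials (S(f_1,g_3), S(f_2,g_3)) all reduce to 0 modulo the current basis, so we have a Gröbner basis.
Inter-reduce: drop elements whose leading term is divisible by another's, tail-reduce, and make monic.
Reduced Gröbner basis: {x + 2*y**2 - 10, y**4 - 10*y**2 - 3/20*y + 243/10}.

Buchberger on the second generating set:
h_1 = 5*x + 10*y**2 - 50, LT = x.
h_2 = 35*x**2 - 3*x - 6*y**2 - 21*y - 68, LT = x**2.

S(h_1,h_2): lcm = x**2. S = 2*x*y**2 - 347/35*x + 6/35*y**2 + 3/5*y + 68/35.
  leading term x*y**2: subtract (2/5*y**2)·h_1 from 2*x*y**2 - 347/35*x + 6/35*y**2 + 3/5*y + 68/35 → -347/35*x - 4*y**4 + 706/35*y**2 + 3/5*y + 68/35
  leading term x: subtract (-347/175)·h_1 from -347/35*x - 4*y**4 + 706/35*y**2 + 3/5*y + 68/35 → -4*y**4 + 40*y**2 + 3/5*y - 486/5
  leading term y**4: no divisor's leading term divides it; move -4*y**4 to the remainder.
  leading term y**2: no divisor's leading term divides it; move 40*y**2 to the remainder.
  leading term y: no divisor's leading term divides it; move 3/5*y to the remainder.
  leading term 1: no divisor's leading term divides it; move -486/5 to the remainder.
  remainder -4*y**4 + 40*y**2 + 3/5*y - 486/5 ≠ 0; add k_3 = -4*y**4 + 40*y**2 + 3/5*y - 486/5 to the basis.

The other S-polynomials (S(h_1,k_3), S(h_2,k_3)) all reduce to 0 modulo the current basis, so we have a Gröbner basis.
Inter-reduce: drop elements whose leading term is divisible by another's, tail-reduce, and make monic.
Reduced Gröbner basis: {x + 2*y**2 - 10, y**4 - 10*y**2 - 3/20*y + 243/10}.

Same reduced basis, so the two generating sets span the same ideal.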